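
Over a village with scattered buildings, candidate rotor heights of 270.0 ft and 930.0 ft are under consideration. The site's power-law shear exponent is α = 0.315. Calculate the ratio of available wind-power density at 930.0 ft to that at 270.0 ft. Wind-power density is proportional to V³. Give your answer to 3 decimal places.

3.218

Speed ratio: V_B/V_A = (z_B/z_A)^α = (930.0/270.0)^0.315 = (3.4444)^0.315 = 1.47636
Power-density ratio: P_B/P_A = (V_B/V_A)³ = (1.47636)³ = 3.21794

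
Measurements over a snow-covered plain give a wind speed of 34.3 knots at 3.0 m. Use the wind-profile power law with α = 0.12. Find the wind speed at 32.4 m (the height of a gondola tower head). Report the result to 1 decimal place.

45.6 knots

Power-law profile: V₂ = V₁ · (z₂/z₁)^α
V₂ = 34.3 × (32.4/3.0)^0.12 = 34.3 × (10.8000)^0.12
    = 34.3 × 1.3305 = 45.6357 knots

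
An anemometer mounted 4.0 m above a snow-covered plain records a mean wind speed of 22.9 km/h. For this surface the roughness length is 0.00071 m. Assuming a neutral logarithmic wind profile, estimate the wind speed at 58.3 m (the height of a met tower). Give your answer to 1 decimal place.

30.0 km/h

Log law: V(z) ∝ ln(z/z₀), so V₂/V₁ = ln(z₂/z₀) / ln(z₁/z₀).
ln(58.3/0.00071) = 11.3158, ln(4.0/0.00071) = 8.6365
V₂ = 22.9 × 11.3158/8.6365 = 22.9 × 1.3102 = 30.0043 km/h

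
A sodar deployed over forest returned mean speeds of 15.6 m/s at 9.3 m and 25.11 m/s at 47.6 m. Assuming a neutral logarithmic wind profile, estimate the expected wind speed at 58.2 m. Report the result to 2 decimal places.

Log law: V ∝ ln(z/z₀). From the pair, with r = V₁/V₂ = 0.62127,
ln z₀ = (ln z₁ − r·ln z₂)/(1 − r) = (2.2300 − 0.62127×3.8628)/0.37873 = -0.4484 → z₀ = 0.6386 m
V₃ = V₁ · ln(z₃/z₀)/ln(z₁/z₀) = 15.6 × 4.5123/2.6784 = 26.2810 m/s

26.28 m/s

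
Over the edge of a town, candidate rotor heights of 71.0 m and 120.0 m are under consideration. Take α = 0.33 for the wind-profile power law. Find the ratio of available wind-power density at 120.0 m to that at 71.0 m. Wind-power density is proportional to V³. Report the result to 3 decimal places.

Speed ratio: V_B/V_A = (z_B/z_A)^α = (120.0/71.0)^0.33 = (1.6901)^0.33 = 1.18909
Power-density ratio: P_B/P_A = (V_B/V_A)³ = (1.18909)³ = 1.68129

1.681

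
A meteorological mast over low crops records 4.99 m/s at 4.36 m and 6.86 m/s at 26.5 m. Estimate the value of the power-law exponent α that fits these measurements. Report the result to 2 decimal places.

α ≈ 0.18

Power law: V₂/V₁ = (z₂/z₁)^α ⇒ α = ln(V₂/V₁) / ln(z₂/z₁)
α = ln(6.86/4.99) / ln(26.5/4.36) = ln(1.3747) / ln(6.0780)
  = 0.31827 / 1.80467 = 0.17636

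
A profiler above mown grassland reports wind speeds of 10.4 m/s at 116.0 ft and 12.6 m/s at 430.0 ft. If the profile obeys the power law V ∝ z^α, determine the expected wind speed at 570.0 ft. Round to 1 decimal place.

13.1 m/s

First find α: α = ln(V₂/V₁)/ln(z₂/z₁) = ln(12.6/10.4)/ln(430.0/116.0) = 0.19189/1.31020 = 0.1465
Extrapolate from 430.0 ft to 570.0 ft: V₃ = 12.6 × (570.0/430.0)^0.1465 = 12.6 × 1.0421 = 13.1310 m/s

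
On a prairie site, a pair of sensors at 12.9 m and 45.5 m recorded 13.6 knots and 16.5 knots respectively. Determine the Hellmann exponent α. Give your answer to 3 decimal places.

Power law: V₂/V₁ = (z₂/z₁)^α ⇒ α = ln(V₂/V₁) / ln(z₂/z₁)
α = ln(16.5/13.6) / ln(45.5/12.9) = ln(1.2132) / ln(3.5271)
  = 0.19329 / 1.26049 = 0.15335

α ≈ 0.153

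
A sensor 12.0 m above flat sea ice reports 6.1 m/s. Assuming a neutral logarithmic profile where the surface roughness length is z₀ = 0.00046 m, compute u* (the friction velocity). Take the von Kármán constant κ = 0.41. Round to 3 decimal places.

u* ≈ 0.246 m/s

Log law: V(z) = (u*/κ) · ln(z/z₀) ⇒ u* = κ · V / ln(z/z₀)
u* = 0.41 × 6.1 / ln(12.0/0.00046) = 0.41 × 6.1 / 10.1692
   = 2.5010 / 10.1692 = 0.2459 m/s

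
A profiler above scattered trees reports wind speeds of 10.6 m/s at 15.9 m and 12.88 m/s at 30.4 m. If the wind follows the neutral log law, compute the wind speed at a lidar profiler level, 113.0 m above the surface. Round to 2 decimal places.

Log law: V ∝ ln(z/z₀). From the pair, with r = V₁/V₂ = 0.82298,
ln z₀ = (ln z₁ − r·ln z₂)/(1 − r) = (2.7663 − 0.82298×3.4144)/0.17702 = -0.2469 → z₀ = 0.7812 m
V₃ = V₁ · ln(z₃/z₀)/ln(z₁/z₀) = 10.6 × 4.9743/3.0132 = 17.4987 m/s

17.50 m/s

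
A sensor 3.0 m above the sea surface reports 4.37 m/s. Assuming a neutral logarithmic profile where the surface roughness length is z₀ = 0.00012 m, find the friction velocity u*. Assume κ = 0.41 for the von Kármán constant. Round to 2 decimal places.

Log law: V(z) = (u*/κ) · ln(z/z₀) ⇒ u* = κ · V / ln(z/z₀)
u* = 0.41 × 4.37 / ln(3.0/0.00012) = 0.41 × 4.37 / 10.1266
   = 1.7917 / 10.1266 = 0.1769 m/s

u* ≈ 0.18 m/s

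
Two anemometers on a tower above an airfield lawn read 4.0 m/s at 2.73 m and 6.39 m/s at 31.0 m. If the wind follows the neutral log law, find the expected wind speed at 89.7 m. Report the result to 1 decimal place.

Log law: V ∝ ln(z/z₀). From the pair, with r = V₁/V₂ = 0.62598,
ln z₀ = (ln z₁ − r·ln z₂)/(1 − r) = (1.0043 − 0.62598×3.4340)/0.37402 = -3.0621 → z₀ = 0.04679 m
V₃ = V₁ · ln(z₃/z₀)/ln(z₁/z₀) = 4.0 × 7.5586/4.0664 = 7.4351 m/s

7.4 m/s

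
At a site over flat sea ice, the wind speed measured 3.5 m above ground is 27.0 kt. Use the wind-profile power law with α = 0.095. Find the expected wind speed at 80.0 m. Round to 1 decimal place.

Power-law profile: V₂ = V₁ · (z₂/z₁)^α
V₂ = 27.0 × (80.0/3.5)^0.095 = 27.0 × (22.8571)^0.095
    = 27.0 × 1.3462 = 36.3472 kt

36.3 kt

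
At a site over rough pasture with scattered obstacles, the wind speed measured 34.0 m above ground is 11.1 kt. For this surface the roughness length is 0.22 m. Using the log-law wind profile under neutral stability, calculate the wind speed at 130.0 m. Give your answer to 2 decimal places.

Log law: V(z) ∝ ln(z/z₀), so V₂/V₁ = ln(z₂/z₀) / ln(z₁/z₀).
ln(130.0/0.22) = 6.3817, ln(34.0/0.22) = 5.0405
V₂ = 11.1 × 6.3817/5.0405 = 11.1 × 1.2661 = 14.0535 kt

14.05 kt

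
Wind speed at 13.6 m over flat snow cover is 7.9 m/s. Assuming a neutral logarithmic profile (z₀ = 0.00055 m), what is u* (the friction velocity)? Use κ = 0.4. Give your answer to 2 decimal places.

Log law: V(z) = (u*/κ) · ln(z/z₀) ⇒ u* = κ · V / ln(z/z₀)
u* = 0.4 × 7.9 / ln(13.6/0.00055) = 0.4 × 7.9 / 10.1157
   = 3.1600 / 10.1157 = 0.3124 m/s

u* ≈ 0.31 m/s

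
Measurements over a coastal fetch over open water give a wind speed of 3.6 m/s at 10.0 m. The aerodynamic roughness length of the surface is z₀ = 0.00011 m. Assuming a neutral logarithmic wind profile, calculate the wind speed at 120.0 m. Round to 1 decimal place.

4.4 m/s

Log law: V(z) ∝ ln(z/z₀), so V₂/V₁ = ln(z₂/z₀) / ln(z₁/z₀).
ln(120.0/0.00011) = 13.9025, ln(10.0/0.00011) = 11.4176
V₂ = 3.6 × 13.9025/11.4176 = 3.6 × 1.2176 = 4.3835 m/s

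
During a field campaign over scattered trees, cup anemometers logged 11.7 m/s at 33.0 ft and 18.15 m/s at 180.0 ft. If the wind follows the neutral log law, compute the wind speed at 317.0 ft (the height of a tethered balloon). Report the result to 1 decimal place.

20.3 m/s

Log law: V ∝ ln(z/z₀). From the pair, with r = V₁/V₂ = 0.64463,
ln z₀ = (ln z₁ − r·ln z₂)/(1 − r) = (3.4965 − 0.64463×5.1930)/0.35537 = 0.4192 → z₀ = 1.521 ft
V₃ = V₁ · ln(z₃/z₀)/ln(z₁/z₀) = 11.7 × 5.3397/3.0773 = 20.3018 m/s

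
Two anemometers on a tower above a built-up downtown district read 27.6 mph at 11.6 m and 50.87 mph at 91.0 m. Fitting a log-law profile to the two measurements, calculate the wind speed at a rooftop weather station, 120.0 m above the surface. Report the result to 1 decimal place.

Log law: V ∝ ln(z/z₀). From the pair, with r = V₁/V₂ = 0.54256,
ln z₀ = (ln z₁ − r·ln z₂)/(1 − r) = (2.4510 − 0.54256×4.5109)/0.45744 = 0.0079 → z₀ = 1.008 m
V₃ = V₁ · ln(z₃/z₀)/ln(z₁/z₀) = 27.6 × 4.7796/2.4431 = 53.9951 mph

54.0 mph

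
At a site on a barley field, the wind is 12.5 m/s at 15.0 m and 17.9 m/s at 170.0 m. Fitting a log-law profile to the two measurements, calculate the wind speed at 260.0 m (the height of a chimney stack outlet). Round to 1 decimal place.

Log law: V ∝ ln(z/z₀). From the pair, with r = V₁/V₂ = 0.69832,
ln z₀ = (ln z₁ − r·ln z₂)/(1 − r) = (2.7081 − 0.69832×5.1358)/0.30168 = -2.9117 → z₀ = 0.05438 m
V₃ = V₁ · ln(z₃/z₀)/ln(z₁/z₀) = 12.5 × 8.4724/5.6198 = 18.8451 m/s

18.8 m/s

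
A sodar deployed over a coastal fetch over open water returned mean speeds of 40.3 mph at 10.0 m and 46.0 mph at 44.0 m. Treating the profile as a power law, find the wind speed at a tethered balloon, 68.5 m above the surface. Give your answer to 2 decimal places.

47.85 mph

First find α: α = ln(V₂/V₁)/ln(z₂/z₁) = ln(46.0/40.3)/ln(44.0/10.0) = 0.13229/1.48160 = 0.0893
Extrapolate from 44.0 m to 68.5 m: V₃ = 46.0 × (68.5/44.0)^0.0893 = 46.0 × 1.0403 = 47.8545 mph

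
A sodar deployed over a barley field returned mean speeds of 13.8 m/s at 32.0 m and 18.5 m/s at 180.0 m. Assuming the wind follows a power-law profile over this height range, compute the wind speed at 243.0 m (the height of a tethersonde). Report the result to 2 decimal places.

19.47 m/s

First find α: α = ln(V₂/V₁)/ln(z₂/z₁) = ln(18.5/13.8)/ln(180.0/32.0) = 0.29310/1.72722 = 0.1697
Extrapolate from 180.0 m to 243.0 m: V₃ = 18.5 × (243.0/180.0)^0.1697 = 18.5 × 1.0522 = 19.4665 m/s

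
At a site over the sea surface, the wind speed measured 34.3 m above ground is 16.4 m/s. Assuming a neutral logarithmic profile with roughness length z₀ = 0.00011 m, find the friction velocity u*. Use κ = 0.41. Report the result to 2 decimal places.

u* ≈ 0.53 m/s

Log law: V(z) = (u*/κ) · ln(z/z₀) ⇒ u* = κ · V / ln(z/z₀)
u* = 0.41 × 16.4 / ln(34.3/0.00011) = 0.41 × 16.4 / 12.6502
   = 6.7240 / 12.6502 = 0.5315 m/s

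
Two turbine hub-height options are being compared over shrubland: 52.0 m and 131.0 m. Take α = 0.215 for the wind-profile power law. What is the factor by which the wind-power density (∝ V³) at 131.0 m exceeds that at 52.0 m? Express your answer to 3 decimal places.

1.815

Speed ratio: V_B/V_A = (z_B/z_A)^α = (131.0/52.0)^0.215 = (2.5192)^0.215 = 1.21976
Power-density ratio: P_B/P_A = (V_B/V_A)³ = (1.21976)³ = 1.81475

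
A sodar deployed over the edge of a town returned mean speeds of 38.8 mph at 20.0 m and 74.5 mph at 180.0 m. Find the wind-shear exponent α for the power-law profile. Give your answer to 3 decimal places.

α ≈ 0.297

Power law: V₂/V₁ = (z₂/z₁)^α ⇒ α = ln(V₂/V₁) / ln(z₂/z₁)
α = ln(74.5/38.8) / ln(180.0/20.0) = ln(1.9201) / ln(9.0000)
  = 0.65238 / 2.19722 = 0.29691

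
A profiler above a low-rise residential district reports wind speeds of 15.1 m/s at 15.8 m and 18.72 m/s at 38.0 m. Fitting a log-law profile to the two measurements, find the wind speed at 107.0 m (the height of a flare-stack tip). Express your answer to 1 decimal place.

23.0 m/s

Log law: V ∝ ln(z/z₀). From the pair, with r = V₁/V₂ = 0.80662,
ln z₀ = (ln z₁ − r·ln z₂)/(1 − r) = (2.7600 − 0.80662×3.6376)/0.19338 = -0.9006 → z₀ = 0.4063 m
V₃ = V₁ · ln(z₃/z₀)/ln(z₁/z₀) = 15.1 × 5.5734/3.6606 = 22.9904 m/s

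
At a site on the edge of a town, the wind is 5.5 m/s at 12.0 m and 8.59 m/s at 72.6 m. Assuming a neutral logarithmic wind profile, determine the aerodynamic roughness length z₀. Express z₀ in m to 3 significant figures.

Log law: V(z) ∝ ln(z/z₀). With r = V₁/V₂ = 5.5/8.59 = 0.64028,
r · ln(z₂/z₀) = ln(z₁/z₀) ⇒ ln z₀ = (ln z₁ − r·ln z₂)/(1 − r)
ln z₀ = (2.48491 − 0.64028×4.28496) / 0.35972 = -0.7191
z₀ = exp(-0.7191) = 0.4872 m

z₀ ≈ 0.487 m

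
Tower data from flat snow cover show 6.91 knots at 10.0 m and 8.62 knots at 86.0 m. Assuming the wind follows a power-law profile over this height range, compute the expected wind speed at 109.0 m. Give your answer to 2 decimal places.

First find α: α = ln(V₂/V₁)/ln(z₂/z₁) = ln(8.62/6.91)/ln(86.0/10.0) = 0.22112/2.15176 = 0.1028
Extrapolate from 86.0 m to 109.0 m: V₃ = 8.62 × (109.0/86.0)^0.1028 = 8.62 × 1.0247 = 8.8325 knots

8.83 knots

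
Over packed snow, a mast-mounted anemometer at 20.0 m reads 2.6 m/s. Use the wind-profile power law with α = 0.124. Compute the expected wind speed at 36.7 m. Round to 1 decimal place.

Power-law profile: V₂ = V₁ · (z₂/z₁)^α
V₂ = 2.6 × (36.7/20.0)^0.124 = 2.6 × (1.8350)^0.124
    = 2.6 × 1.0782 = 2.8033 m/s

2.8 m/s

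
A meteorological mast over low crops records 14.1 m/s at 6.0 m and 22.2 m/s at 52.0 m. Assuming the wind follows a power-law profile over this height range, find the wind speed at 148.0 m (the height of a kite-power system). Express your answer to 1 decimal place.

First find α: α = ln(V₂/V₁)/ln(z₂/z₁) = ln(22.2/14.1)/ln(52.0/6.0) = 0.45392/2.15948 = 0.2102
Extrapolate from 52.0 m to 148.0 m: V₃ = 22.2 × (148.0/52.0)^0.2102 = 22.2 × 1.2459 = 27.6590 m/s

27.7 m/s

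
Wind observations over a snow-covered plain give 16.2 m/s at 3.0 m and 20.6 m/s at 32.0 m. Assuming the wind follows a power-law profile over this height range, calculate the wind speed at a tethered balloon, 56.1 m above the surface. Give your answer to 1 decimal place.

21.8 m/s

First find α: α = ln(V₂/V₁)/ln(z₂/z₁) = ln(20.6/16.2)/ln(32.0/3.0) = 0.24028/2.36712 = 0.1015
Extrapolate from 32.0 m to 56.1 m: V₃ = 20.6 × (56.1/32.0)^0.1015 = 20.6 × 1.0586 = 21.8080 m/s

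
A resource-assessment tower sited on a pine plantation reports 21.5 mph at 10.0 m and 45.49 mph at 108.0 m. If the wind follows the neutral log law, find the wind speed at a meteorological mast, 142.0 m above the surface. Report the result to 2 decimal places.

Log law: V ∝ ln(z/z₀). From the pair, with r = V₁/V₂ = 0.47263,
ln z₀ = (ln z₁ − r·ln z₂)/(1 − r) = (2.3026 − 0.47263×4.6821)/0.52737 = 0.1700 → z₀ = 1.185 m
V₃ = V₁ · ln(z₃/z₀)/ln(z₁/z₀) = 21.5 × 4.7858/2.1326 = 48.2493 mph

48.25 mph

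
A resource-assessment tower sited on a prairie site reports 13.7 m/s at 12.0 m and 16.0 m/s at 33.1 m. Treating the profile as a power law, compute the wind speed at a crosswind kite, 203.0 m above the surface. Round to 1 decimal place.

21.1 m/s

First find α: α = ln(V₂/V₁)/ln(z₂/z₁) = ln(16.0/13.7)/ln(33.1/12.0) = 0.15519/1.01463 = 0.1530
Extrapolate from 33.1 m to 203.0 m: V₃ = 16.0 × (203.0/33.1)^0.1530 = 16.0 × 1.3197 = 21.1153 m/s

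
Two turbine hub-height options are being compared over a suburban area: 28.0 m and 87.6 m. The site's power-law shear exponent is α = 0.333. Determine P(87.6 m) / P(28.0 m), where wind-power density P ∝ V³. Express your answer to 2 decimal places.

3.13

Speed ratio: V_B/V_A = (z_B/z_A)^α = (87.6/28.0)^0.333 = (3.1286)^0.333 = 1.46201
Power-density ratio: P_B/P_A = (V_B/V_A)³ = (1.46201)³ = 3.12501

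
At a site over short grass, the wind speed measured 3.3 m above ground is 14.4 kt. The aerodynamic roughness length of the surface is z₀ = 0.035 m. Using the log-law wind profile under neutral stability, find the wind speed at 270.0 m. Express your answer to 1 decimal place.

Log law: V(z) ∝ ln(z/z₀), so V₂/V₁ = ln(z₂/z₀) / ln(z₁/z₀).
ln(270.0/0.035) = 8.9508, ln(3.3/0.035) = 4.5463
V₂ = 14.4 × 8.9508/4.5463 = 14.4 × 1.9688 = 28.3508 kt

28.4 kt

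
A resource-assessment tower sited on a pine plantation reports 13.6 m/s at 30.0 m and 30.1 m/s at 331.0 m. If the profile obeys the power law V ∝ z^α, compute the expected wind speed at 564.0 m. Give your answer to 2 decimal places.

First find α: α = ln(V₂/V₁)/ln(z₂/z₁) = ln(30.1/13.6)/ln(331.0/30.0) = 0.79446/2.40092 = 0.3309
Extrapolate from 331.0 m to 564.0 m: V₃ = 30.1 × (564.0/331.0)^0.3309 = 30.1 × 1.1929 = 35.9048 m/s

35.90 m/s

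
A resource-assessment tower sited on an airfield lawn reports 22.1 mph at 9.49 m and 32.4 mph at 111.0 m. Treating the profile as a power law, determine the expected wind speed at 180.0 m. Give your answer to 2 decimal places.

First find α: α = ln(V₂/V₁)/ln(z₂/z₁) = ln(32.4/22.1)/ln(111.0/9.49) = 0.38258/2.45929 = 0.1556
Extrapolate from 111.0 m to 180.0 m: V₃ = 32.4 × (180.0/111.0)^0.1556 = 32.4 × 1.0781 = 34.9306 mph

34.93 mph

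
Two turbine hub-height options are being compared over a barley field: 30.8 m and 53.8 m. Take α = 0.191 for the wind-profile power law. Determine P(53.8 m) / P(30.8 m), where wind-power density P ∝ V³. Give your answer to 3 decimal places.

1.377

Speed ratio: V_B/V_A = (z_B/z_A)^α = (53.8/30.8)^0.191 = (1.7468)^0.191 = 1.11241
Power-density ratio: P_B/P_A = (V_B/V_A)³ = (1.11241)³ = 1.37657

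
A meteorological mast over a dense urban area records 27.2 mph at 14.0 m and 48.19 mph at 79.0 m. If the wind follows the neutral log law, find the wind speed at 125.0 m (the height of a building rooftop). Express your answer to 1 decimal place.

Log law: V ∝ ln(z/z₀). From the pair, with r = V₁/V₂ = 0.56443,
ln z₀ = (ln z₁ − r·ln z₂)/(1 − r) = (2.6391 − 0.56443×4.3694)/0.43557 = 0.3967 → z₀ = 1.487 m
V₃ = V₁ · ln(z₃/z₀)/ln(z₁/z₀) = 27.2 × 4.4316/2.2423 = 53.7561 mph

53.8 mph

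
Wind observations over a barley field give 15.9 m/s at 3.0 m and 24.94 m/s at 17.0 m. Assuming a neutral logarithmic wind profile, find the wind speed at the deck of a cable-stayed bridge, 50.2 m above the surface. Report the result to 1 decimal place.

Log law: V ∝ ln(z/z₀). From the pair, with r = V₁/V₂ = 0.63753,
ln z₀ = (ln z₁ − r·ln z₂)/(1 − r) = (1.0986 − 0.63753×2.8332)/0.36247 = -1.9523 → z₀ = 0.1419 m
V₃ = V₁ · ln(z₃/z₀)/ln(z₁/z₀) = 15.9 × 5.8683/3.0509 = 30.5831 m/s

30.6 m/s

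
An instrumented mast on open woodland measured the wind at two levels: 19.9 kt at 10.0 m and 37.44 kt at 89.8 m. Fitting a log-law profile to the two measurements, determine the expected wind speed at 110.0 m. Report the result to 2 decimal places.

Log law: V ∝ ln(z/z₀). From the pair, with r = V₁/V₂ = 0.53152,
ln z₀ = (ln z₁ − r·ln z₂)/(1 − r) = (2.3026 − 0.53152×4.4976)/0.46848 = -0.1878 → z₀ = 0.8288 m
V₃ = V₁ · ln(z₃/z₀)/ln(z₁/z₀) = 19.9 × 4.8882/2.4903 = 39.0613 kt

39.06 kt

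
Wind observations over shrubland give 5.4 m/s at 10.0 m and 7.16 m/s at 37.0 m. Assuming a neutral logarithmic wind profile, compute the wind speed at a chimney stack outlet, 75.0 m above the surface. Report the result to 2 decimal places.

8.11 m/s

Log law: V ∝ ln(z/z₀). From the pair, with r = V₁/V₂ = 0.75419,
ln z₀ = (ln z₁ − r·ln z₂)/(1 − r) = (2.3026 − 0.75419×3.6109)/0.24581 = -1.7116 → z₀ = 0.1806 m
V₃ = V₁ · ln(z₃/z₀)/ln(z₁/z₀) = 5.4 × 6.0291/4.0142 = 8.1105 m/s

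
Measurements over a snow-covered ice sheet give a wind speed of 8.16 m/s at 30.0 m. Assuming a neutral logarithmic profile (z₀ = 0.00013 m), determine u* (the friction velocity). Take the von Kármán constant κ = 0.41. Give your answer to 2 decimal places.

u* ≈ 0.27 m/s

Log law: V(z) = (u*/κ) · ln(z/z₀) ⇒ u* = κ · V / ln(z/z₀)
u* = 0.41 × 8.16 / ln(30.0/0.00013) = 0.41 × 8.16 / 12.3492
   = 3.3456 / 12.3492 = 0.2709 m/s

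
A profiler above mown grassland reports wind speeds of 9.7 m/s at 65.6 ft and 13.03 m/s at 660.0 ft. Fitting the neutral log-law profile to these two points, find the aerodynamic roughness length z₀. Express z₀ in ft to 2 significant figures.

Log law: V(z) ∝ ln(z/z₀). With r = V₁/V₂ = 9.7/13.03 = 0.74444,
r · ln(z₂/z₀) = ln(z₁/z₀) ⇒ ln z₀ = (ln z₁ − r·ln z₂)/(1 − r)
ln z₀ = (4.18358 − 0.74444×6.49224) / 0.25556 = -2.5414
z₀ = exp(-2.5414) = 0.07876 ft

z₀ ≈ 0.079 ft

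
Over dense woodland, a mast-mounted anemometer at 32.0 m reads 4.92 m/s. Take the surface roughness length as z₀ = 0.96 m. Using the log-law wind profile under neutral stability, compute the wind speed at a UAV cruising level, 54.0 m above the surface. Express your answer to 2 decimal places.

5.65 m/s

Log law: V(z) ∝ ln(z/z₀), so V₂/V₁ = ln(z₂/z₀) / ln(z₁/z₀).
ln(54.0/0.96) = 4.0298, ln(32.0/0.96) = 3.5066
V₂ = 4.92 × 4.0298/3.5066 = 4.92 × 1.1492 = 5.6542 m/s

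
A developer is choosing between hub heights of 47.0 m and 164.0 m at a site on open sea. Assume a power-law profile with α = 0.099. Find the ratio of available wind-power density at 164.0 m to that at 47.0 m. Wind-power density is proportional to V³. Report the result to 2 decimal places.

Speed ratio: V_B/V_A = (z_B/z_A)^α = (164.0/47.0)^0.099 = (3.4894)^0.099 = 1.13170
Power-density ratio: P_B/P_A = (V_B/V_A)³ = (1.13170)³ = 1.44942

1.45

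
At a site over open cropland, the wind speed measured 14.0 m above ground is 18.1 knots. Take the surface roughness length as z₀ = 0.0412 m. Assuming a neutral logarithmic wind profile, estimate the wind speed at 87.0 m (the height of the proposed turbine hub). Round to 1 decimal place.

23.8 knots

Log law: V(z) ∝ ln(z/z₀), so V₂/V₁ = ln(z₂/z₀) / ln(z₁/z₀).
ln(87.0/0.0412) = 7.6552, ln(14.0/0.0412) = 5.8284
V₂ = 18.1 × 7.6552/5.8284 = 18.1 × 1.3134 = 23.7733 knots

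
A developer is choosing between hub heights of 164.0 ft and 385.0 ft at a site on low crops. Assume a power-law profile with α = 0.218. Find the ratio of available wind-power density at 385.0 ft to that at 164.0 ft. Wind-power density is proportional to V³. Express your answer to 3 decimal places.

Speed ratio: V_B/V_A = (z_B/z_A)^α = (385.0/164.0)^0.218 = (2.3476)^0.218 = 1.20447
Power-density ratio: P_B/P_A = (V_B/V_A)³ = (1.20447)³ = 1.74736

1.747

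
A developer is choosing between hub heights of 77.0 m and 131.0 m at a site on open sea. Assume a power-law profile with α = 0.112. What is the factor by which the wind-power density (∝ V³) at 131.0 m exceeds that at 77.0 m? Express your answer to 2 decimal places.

Speed ratio: V_B/V_A = (z_B/z_A)^α = (131.0/77.0)^0.112 = (1.7013)^0.112 = 1.06132
Power-density ratio: P_B/P_A = (V_B/V_A)³ = (1.06132)³ = 1.19548

1.20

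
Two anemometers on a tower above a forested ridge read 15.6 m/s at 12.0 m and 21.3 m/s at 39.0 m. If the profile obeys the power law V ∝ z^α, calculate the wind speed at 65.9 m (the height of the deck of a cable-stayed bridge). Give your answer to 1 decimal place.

First find α: α = ln(V₂/V₁)/ln(z₂/z₁) = ln(21.3/15.6)/ln(39.0/12.0) = 0.31144/1.17865 = 0.2642
Extrapolate from 39.0 m to 65.9 m: V₃ = 21.3 × (65.9/39.0)^0.2642 = 21.3 × 1.1487 = 24.4668 m/s

24.5 m/s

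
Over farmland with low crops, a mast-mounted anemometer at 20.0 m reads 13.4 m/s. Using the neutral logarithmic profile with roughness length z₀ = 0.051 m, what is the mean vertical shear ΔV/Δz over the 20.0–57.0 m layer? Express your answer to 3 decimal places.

0.064 m/s/m

Log law: V₂ = V₁ · ln(z₂/z₀)/ln(z₁/z₀) = 13.4 × 7.0190/5.9717 = 15.7501 m/s
ΔV/Δz = (15.7501 − 13.4)/(57.0 − 20.0) = 2.3501/37.0000 = 0.06352 m/s/m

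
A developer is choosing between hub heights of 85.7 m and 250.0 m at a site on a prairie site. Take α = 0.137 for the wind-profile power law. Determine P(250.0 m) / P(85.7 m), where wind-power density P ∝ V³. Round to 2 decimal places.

1.55

Speed ratio: V_B/V_A = (z_B/z_A)^α = (250.0/85.7)^0.137 = (2.9172)^0.137 = 1.15798
Power-density ratio: P_B/P_A = (V_B/V_A)³ = (1.15798)³ = 1.55274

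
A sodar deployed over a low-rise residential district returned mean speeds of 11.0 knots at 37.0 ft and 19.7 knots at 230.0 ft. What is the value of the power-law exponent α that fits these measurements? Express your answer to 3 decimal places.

α ≈ 0.319

Power law: V₂/V₁ = (z₂/z₁)^α ⇒ α = ln(V₂/V₁) / ln(z₂/z₁)
α = ln(19.7/11.0) / ln(230.0/37.0) = ln(1.7909) / ln(6.2162)
  = 0.58272 / 1.82716 = 0.31892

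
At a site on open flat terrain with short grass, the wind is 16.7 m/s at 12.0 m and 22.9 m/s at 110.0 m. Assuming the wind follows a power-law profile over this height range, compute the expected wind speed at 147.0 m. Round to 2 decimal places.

23.87 m/s

First find α: α = ln(V₂/V₁)/ln(z₂/z₁) = ln(22.9/16.7)/ln(110.0/12.0) = 0.31573/2.21557 = 0.1425
Extrapolate from 110.0 m to 147.0 m: V₃ = 22.9 × (147.0/110.0)^0.1425 = 22.9 × 1.0422 = 23.8660 m/s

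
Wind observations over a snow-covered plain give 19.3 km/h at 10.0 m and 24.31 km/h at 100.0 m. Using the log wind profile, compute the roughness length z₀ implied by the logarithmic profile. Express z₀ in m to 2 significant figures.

Log law: V(z) ∝ ln(z/z₀). With r = V₁/V₂ = 19.3/24.31 = 0.79391,
r · ln(z₂/z₀) = ln(z₁/z₀) ⇒ ln z₀ = (ln z₁ − r·ln z₂)/(1 − r)
ln z₀ = (2.30259 − 0.79391×4.60517) / 0.20609 = -6.5677
z₀ = exp(-6.5677) = 0.001405 m

z₀ ≈ 0.0014 m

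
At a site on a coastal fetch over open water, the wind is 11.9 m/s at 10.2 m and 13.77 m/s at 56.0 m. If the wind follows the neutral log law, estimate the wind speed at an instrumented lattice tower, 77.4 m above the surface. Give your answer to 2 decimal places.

14.13 m/s

Log law: V ∝ ln(z/z₀). From the pair, with r = V₁/V₂ = 0.86420,
ln z₀ = (ln z₁ − r·ln z₂)/(1 − r) = (2.3224 − 0.86420×4.0254)/0.13580 = -8.5147 → z₀ = 0.0002005 m
V₃ = V₁ · ln(z₃/z₀)/ln(z₁/z₀) = 11.9 × 12.8636/10.8370 = 14.1254 m/s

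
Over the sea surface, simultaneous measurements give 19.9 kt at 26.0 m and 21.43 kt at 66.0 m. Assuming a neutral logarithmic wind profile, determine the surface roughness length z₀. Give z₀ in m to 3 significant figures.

z₀ ≈ 0.000142 m

Log law: V(z) ∝ ln(z/z₀). With r = V₁/V₂ = 19.9/21.43 = 0.92860,
r · ln(z₂/z₀) = ln(z₁/z₀) ⇒ ln z₀ = (ln z₁ − r·ln z₂)/(1 − r)
ln z₀ = (3.25810 − 0.92860×4.18965) / 0.07140 = -8.8582
z₀ = exp(-8.8582) = 0.0001422 m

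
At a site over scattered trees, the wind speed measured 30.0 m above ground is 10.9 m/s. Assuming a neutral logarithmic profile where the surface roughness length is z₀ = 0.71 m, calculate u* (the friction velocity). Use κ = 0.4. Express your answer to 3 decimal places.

Log law: V(z) = (u*/κ) · ln(z/z₀) ⇒ u* = κ · V / ln(z/z₀)
u* = 0.4 × 10.9 / ln(30.0/0.71) = 0.4 × 10.9 / 3.7437
   = 4.3600 / 3.7437 = 1.1646 m/s

u* ≈ 1.165 m/s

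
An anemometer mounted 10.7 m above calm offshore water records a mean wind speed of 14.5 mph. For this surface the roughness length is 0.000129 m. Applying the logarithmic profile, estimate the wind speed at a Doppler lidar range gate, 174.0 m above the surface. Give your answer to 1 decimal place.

18.1 mph

Log law: V(z) ∝ ln(z/z₀), so V₂/V₁ = ln(z₂/z₀) / ln(z₁/z₀).
ln(174.0/0.000129) = 14.1148, ln(10.7/0.000129) = 11.3259
V₂ = 14.5 × 14.1148/11.3259 = 14.5 × 1.2462 = 18.0704 mph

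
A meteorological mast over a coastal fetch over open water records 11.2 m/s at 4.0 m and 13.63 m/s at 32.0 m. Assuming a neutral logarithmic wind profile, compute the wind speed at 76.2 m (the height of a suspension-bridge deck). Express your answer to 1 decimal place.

Log law: V ∝ ln(z/z₀). From the pair, with r = V₁/V₂ = 0.82172,
ln z₀ = (ln z₁ − r·ln z₂)/(1 − r) = (1.3863 − 0.82172×3.4657)/0.17828 = -8.1980 → z₀ = 0.0002752 m
V₃ = V₁ · ln(z₃/z₀)/ln(z₁/z₀) = 11.2 × 12.5313/9.5843 = 14.6439 m/s

14.6 m/s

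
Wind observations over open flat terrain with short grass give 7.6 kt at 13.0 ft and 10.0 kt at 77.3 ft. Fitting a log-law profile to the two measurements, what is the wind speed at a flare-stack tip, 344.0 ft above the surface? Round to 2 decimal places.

Log law: V ∝ ln(z/z₀). From the pair, with r = V₁/V₂ = 0.76000,
ln z₀ = (ln z₁ − r·ln z₂)/(1 − r) = (2.5649 − 0.76000×4.3477)/0.24000 = -3.0804 → z₀ = 0.04594 ft
V₃ = V₁ · ln(z₃/z₀)/ln(z₁/z₀) = 7.6 × 8.9211/5.6454 = 12.0099 kt

12.01 kt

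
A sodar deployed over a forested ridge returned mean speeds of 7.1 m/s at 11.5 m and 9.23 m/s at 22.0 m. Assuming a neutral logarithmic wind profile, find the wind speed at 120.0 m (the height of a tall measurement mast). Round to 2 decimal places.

Log law: V ∝ ln(z/z₀). From the pair, with r = V₁/V₂ = 0.76923,
ln z₀ = (ln z₁ − r·ln z₂)/(1 − r) = (2.4423 − 0.76923×3.0910)/0.23077 = 0.2800 → z₀ = 1.323 m
V₃ = V₁ · ln(z₃/z₀)/ln(z₁/z₀) = 7.1 × 4.5075/2.1623 = 14.8003 m/s

14.80 m/s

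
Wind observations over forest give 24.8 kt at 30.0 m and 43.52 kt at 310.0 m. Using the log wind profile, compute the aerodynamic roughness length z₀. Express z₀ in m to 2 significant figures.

z₀ ≈ 1.4 m

Log law: V(z) ∝ ln(z/z₀). With r = V₁/V₂ = 24.8/43.52 = 0.56985,
r · ln(z₂/z₀) = ln(z₁/z₀) ⇒ ln z₀ = (ln z₁ − r·ln z₂)/(1 − r)
ln z₀ = (3.40120 − 0.56985×5.73657) / 0.43015 = 0.3073
z₀ = exp(0.3073) = 1.360 m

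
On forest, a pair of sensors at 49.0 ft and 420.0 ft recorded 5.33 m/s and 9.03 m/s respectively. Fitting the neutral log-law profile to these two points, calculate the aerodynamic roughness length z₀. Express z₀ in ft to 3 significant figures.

z₀ ≈ 2.22 ft

Log law: V(z) ∝ ln(z/z₀). With r = V₁/V₂ = 5.33/9.03 = 0.59025,
r · ln(z₂/z₀) = ln(z₁/z₀) ⇒ ln z₀ = (ln z₁ − r·ln z₂)/(1 − r)
ln z₀ = (3.89182 − 0.59025×6.04025) / 0.40975 = 0.7969
z₀ = exp(0.7969) = 2.219 ft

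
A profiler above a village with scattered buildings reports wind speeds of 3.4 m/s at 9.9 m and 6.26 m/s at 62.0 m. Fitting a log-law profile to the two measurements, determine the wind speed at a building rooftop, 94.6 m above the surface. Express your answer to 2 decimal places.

Log law: V ∝ ln(z/z₀). From the pair, with r = V₁/V₂ = 0.54313,
ln z₀ = (ln z₁ − r·ln z₂)/(1 − r) = (2.2925 − 0.54313×4.1271)/0.45687 = 0.1115 → z₀ = 1.118 m
V₃ = V₁ · ln(z₃/z₀)/ln(z₁/z₀) = 3.4 × 4.4381/2.1810 = 6.9187 m/s

6.92 m/s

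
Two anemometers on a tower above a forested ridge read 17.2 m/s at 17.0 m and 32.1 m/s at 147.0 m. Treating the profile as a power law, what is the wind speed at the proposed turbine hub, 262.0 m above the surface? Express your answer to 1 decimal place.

First find α: α = ln(V₂/V₁)/ln(z₂/z₁) = ln(32.1/17.2)/ln(147.0/17.0) = 0.62395/2.15722 = 0.2892
Extrapolate from 147.0 m to 262.0 m: V₃ = 32.1 × (262.0/147.0)^0.2892 = 32.1 × 1.1819 = 37.9401 m/s

37.9 m/s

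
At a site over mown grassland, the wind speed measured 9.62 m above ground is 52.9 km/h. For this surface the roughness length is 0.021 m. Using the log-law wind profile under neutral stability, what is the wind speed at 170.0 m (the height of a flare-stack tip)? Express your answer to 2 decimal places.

77.70 km/h

Log law: V(z) ∝ ln(z/z₀), so V₂/V₁ = ln(z₂/z₀) / ln(z₁/z₀).
ln(170.0/0.021) = 8.9990, ln(9.62/0.021) = 6.1271
V₂ = 52.9 × 8.9990/6.1271 = 52.9 × 1.4687 = 77.6959 km/h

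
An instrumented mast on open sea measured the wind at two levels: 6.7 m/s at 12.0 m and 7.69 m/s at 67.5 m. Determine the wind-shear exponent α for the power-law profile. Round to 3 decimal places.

Power law: V₂/V₁ = (z₂/z₁)^α ⇒ α = ln(V₂/V₁) / ln(z₂/z₁)
α = ln(7.69/6.7) / ln(67.5/12.0) = ln(1.1478) / ln(5.6250)
  = 0.13781 / 1.72722 = 0.07979

α ≈ 0.080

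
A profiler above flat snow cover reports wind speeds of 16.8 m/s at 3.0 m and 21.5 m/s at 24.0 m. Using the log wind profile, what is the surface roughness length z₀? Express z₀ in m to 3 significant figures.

Log law: V(z) ∝ ln(z/z₀). With r = V₁/V₂ = 16.8/21.5 = 0.78140,
r · ln(z₂/z₀) = ln(z₁/z₀) ⇒ ln z₀ = (ln z₁ − r·ln z₂)/(1 − r)
ln z₀ = (1.09861 − 0.78140×3.17805) / 0.21860 = -6.3343
z₀ = exp(-6.3343) = 0.001774 m

z₀ ≈ 0.00177 m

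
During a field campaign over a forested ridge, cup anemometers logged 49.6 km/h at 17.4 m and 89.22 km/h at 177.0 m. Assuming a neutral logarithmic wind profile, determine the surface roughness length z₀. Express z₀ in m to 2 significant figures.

Log law: V(z) ∝ ln(z/z₀). With r = V₁/V₂ = 49.6/89.22 = 0.55593,
r · ln(z₂/z₀) = ln(z₁/z₀) ⇒ ln z₀ = (ln z₁ − r·ln z₂)/(1 − r)
ln z₀ = (2.85647 − 0.55593×5.17615) / 0.44407 = -0.0475
z₀ = exp(-0.0475) = 0.9536 m

z₀ ≈ 0.95 m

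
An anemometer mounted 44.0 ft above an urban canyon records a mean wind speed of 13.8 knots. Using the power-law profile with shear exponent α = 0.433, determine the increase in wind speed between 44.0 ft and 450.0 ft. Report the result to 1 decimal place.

24.0 knots

Power law: V₂ = V₁ · (z₂/z₁)^α = 13.8 × (10.2273)^0.433 = 37.7664 knots
ΔV = 37.7664 − 13.8 = 23.9664 knots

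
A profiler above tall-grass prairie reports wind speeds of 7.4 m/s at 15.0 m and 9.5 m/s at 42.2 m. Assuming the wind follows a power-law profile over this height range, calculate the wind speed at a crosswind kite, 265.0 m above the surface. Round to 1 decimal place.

First find α: α = ln(V₂/V₁)/ln(z₂/z₁) = ln(9.5/7.4)/ln(42.2/15.0) = 0.24981/1.03437 = 0.2415
Extrapolate from 42.2 m to 265.0 m: V₃ = 9.5 × (265.0/42.2)^0.2415 = 9.5 × 1.5585 = 14.8059 m/s

14.8 m/s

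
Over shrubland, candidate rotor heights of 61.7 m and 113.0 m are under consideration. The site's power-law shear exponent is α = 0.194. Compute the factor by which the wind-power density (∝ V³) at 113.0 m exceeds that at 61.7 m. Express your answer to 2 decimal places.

Speed ratio: V_B/V_A = (z_B/z_A)^α = (113.0/61.7)^0.194 = (1.8314)^0.194 = 1.12456
Power-density ratio: P_B/P_A = (V_B/V_A)³ = (1.12456)³ = 1.42215

1.42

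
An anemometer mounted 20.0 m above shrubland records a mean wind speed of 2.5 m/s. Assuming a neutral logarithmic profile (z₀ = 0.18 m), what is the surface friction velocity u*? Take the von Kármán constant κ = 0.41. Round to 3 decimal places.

Log law: V(z) = (u*/κ) · ln(z/z₀) ⇒ u* = κ · V / ln(z/z₀)
u* = 0.41 × 2.5 / ln(20.0/0.18) = 0.41 × 2.5 / 4.7105
   = 1.0250 / 4.7105 = 0.2176 m/s

u* ≈ 0.218 m/s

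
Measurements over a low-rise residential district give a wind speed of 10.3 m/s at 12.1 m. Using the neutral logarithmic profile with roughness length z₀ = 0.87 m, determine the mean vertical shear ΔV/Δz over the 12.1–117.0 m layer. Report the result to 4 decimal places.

Log law: V₂ = V₁ · ln(z₂/z₀)/ln(z₁/z₀) = 10.3 × 4.9014/2.6325 = 19.1777 m/s
ΔV/Δz = (19.1777 − 10.3)/(117.0 − 12.1) = 8.8777/104.9000 = 0.08463 m/s/m

0.0846 m/s/m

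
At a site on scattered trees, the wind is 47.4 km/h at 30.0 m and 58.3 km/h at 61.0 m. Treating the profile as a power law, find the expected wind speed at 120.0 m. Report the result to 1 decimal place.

First find α: α = ln(V₂/V₁)/ln(z₂/z₁) = ln(58.3/47.4)/ln(61.0/30.0) = 0.20698/0.70968 = 0.2917
Extrapolate from 61.0 m to 120.0 m: V₃ = 58.3 × (120.0/61.0)^0.2917 = 58.3 × 1.2182 = 71.0185 km/h

71.0 km/h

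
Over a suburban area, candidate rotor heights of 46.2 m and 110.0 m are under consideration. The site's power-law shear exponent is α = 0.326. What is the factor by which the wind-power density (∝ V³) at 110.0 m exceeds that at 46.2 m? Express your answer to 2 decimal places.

Speed ratio: V_B/V_A = (z_B/z_A)^α = (110.0/46.2)^0.326 = (2.3810)^0.326 = 1.32685
Power-density ratio: P_B/P_A = (V_B/V_A)³ = (1.32685)³ = 2.33594

2.34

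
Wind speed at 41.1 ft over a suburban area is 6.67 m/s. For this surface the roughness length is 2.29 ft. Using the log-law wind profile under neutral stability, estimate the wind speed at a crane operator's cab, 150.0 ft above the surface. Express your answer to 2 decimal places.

Log law: V(z) ∝ ln(z/z₀), so V₂/V₁ = ln(z₂/z₀) / ln(z₁/z₀).
ln(150.0/2.29) = 4.1821, ln(41.1/2.29) = 2.8875
V₂ = 6.67 × 4.1821/2.8875 = 6.67 × 1.4484 = 9.6606 m/s

9.66 m/s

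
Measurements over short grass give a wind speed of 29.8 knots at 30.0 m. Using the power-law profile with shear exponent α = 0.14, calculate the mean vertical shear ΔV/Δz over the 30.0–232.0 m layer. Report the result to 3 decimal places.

Power law: V₂ = V₁ · (z₂/z₁)^α = 29.8 × (7.7333)^0.14 = 39.6815 knots
ΔV/Δz = (39.6815 − 29.8)/(232.0 − 30.0) = 9.8815/202.0000 = 0.04892 knots/m

0.049 knots/m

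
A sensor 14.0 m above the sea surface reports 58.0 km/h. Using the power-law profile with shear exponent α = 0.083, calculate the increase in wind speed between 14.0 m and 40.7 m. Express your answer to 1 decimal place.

5.4 km/h

Power law: V₂ = V₁ · (z₂/z₁)^α = 58.0 × (2.9071)^0.083 = 63.3718 km/h
ΔV = 63.3718 − 58.0 = 5.3718 km/h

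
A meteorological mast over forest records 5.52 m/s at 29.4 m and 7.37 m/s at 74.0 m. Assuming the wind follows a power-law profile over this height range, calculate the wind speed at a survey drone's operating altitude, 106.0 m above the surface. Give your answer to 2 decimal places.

First find α: α = ln(V₂/V₁)/ln(z₂/z₁) = ln(7.37/5.52)/ln(74.0/29.4) = 0.28904/0.92307 = 0.3131
Extrapolate from 74.0 m to 106.0 m: V₃ = 7.37 × (106.0/74.0)^0.3131 = 7.37 × 1.1191 = 8.2478 m/s

8.25 m/s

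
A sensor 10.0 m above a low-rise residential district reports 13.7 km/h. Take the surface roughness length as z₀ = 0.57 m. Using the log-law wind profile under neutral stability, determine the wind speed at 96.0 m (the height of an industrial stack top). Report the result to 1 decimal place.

Log law: V(z) ∝ ln(z/z₀), so V₂/V₁ = ln(z₂/z₀) / ln(z₁/z₀).
ln(96.0/0.57) = 5.1265, ln(10.0/0.57) = 2.8647
V₂ = 13.7 × 5.1265/2.8647 = 13.7 × 1.7895 = 24.5165 km/h

24.5 km/h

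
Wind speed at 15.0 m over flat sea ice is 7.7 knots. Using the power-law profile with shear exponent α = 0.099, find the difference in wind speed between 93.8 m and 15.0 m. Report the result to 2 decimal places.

Power law: V₂ = V₁ · (z₂/z₁)^α = 7.7 × (6.2533)^0.099 = 9.2322 knots
ΔV = 9.2322 − 7.7 = 1.5322 knots

1.53 knots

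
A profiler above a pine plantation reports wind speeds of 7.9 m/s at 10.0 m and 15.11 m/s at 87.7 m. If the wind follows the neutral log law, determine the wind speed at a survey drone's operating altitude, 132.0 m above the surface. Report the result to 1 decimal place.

16.5 m/s

Log law: V ∝ ln(z/z₀). From the pair, with r = V₁/V₂ = 0.52283,
ln z₀ = (ln z₁ − r·ln z₂)/(1 − r) = (2.3026 − 0.52283×4.4739)/0.47717 = -0.0765 → z₀ = 0.9263 m
V₃ = V₁ · ln(z₃/z₀)/ln(z₁/z₀) = 7.9 × 4.9594/2.3791 = 16.4677 m/s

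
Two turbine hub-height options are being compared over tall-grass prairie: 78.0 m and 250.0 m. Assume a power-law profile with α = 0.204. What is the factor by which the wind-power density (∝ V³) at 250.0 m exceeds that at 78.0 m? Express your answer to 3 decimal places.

2.040

Speed ratio: V_B/V_A = (z_B/z_A)^α = (250.0/78.0)^0.204 = (3.2051)^0.204 = 1.26821
Power-density ratio: P_B/P_A = (V_B/V_A)³ = (1.26821)³ = 2.03975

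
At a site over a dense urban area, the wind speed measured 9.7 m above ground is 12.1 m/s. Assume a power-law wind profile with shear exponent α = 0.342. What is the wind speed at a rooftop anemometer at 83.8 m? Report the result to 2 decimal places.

Power-law profile: V₂ = V₁ · (z₂/z₁)^α
V₂ = 12.1 × (83.8/9.7)^0.342 = 12.1 × (8.6392)^0.342
    = 12.1 × 2.0906 = 25.2964 m/s

25.30 m/s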